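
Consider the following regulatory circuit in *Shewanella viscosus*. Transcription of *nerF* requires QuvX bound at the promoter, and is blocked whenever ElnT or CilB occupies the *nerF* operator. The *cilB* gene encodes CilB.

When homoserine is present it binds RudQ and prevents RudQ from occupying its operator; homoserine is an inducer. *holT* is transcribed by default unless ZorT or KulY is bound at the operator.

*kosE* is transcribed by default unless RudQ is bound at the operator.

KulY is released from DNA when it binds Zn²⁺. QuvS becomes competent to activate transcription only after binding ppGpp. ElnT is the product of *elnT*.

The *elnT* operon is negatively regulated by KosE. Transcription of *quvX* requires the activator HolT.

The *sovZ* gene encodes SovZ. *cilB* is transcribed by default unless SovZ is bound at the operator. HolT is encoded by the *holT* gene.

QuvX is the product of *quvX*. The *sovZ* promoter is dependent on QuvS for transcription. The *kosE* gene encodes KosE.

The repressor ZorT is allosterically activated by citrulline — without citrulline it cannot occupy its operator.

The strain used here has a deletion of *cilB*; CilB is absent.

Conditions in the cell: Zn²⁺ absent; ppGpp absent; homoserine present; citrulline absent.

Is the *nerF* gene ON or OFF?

OFF

Homoserine is present, so RudQ is inactive.
With no repressor bound, *kosE* is transcribed.
So KosE is produced and active.
With repressor KosE bound, *elnT* is not transcribed.
So ElnT is not produced.
Citrulline is absent, so ZorT is inactive.
Zn²⁺ is absent, so KulY is active.
With repressor KulY bound, *holT* is not transcribed.
So HolT is not produced.
Required activator HolT is absent, so *quvX* is not transcribed.
So QuvX is not produced.
CilB is non-functional in this strain, so it has no effect.
Required activator QuvX is absent, so *nerF* is not transcribed.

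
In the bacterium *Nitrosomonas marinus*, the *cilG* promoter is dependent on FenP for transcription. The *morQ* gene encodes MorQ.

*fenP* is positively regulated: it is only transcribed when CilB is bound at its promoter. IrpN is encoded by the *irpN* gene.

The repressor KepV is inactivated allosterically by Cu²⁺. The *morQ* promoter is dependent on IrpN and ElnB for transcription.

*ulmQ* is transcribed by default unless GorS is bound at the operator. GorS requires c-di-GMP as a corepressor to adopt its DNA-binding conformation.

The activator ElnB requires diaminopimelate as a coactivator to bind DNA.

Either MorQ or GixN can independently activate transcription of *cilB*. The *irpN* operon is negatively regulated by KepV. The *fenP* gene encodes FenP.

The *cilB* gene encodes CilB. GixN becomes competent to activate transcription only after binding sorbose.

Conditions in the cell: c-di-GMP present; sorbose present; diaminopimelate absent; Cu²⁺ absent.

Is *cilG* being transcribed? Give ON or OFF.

Cu²⁺ is absent, so KepV is active.
With repressor KepV bound, *irpN* is not transcribed.
So IrpN is not produced.
Diaminopimelate is absent, so ElnB is inactive.
Required activator IrpN is absent, so *morQ* is not transcribed.
So MorQ is not produced.
Sorbose is present, so GixN is active.
Activator GixN is present, so *cilB* is transcribed.
So CilB is produced and active.
No repressor is bound and CilB is active, so *fenP* is transcribed.
So FenP is produced and active.
No repressor is bound and FenP is active, so *cilG* is transcribed.

ON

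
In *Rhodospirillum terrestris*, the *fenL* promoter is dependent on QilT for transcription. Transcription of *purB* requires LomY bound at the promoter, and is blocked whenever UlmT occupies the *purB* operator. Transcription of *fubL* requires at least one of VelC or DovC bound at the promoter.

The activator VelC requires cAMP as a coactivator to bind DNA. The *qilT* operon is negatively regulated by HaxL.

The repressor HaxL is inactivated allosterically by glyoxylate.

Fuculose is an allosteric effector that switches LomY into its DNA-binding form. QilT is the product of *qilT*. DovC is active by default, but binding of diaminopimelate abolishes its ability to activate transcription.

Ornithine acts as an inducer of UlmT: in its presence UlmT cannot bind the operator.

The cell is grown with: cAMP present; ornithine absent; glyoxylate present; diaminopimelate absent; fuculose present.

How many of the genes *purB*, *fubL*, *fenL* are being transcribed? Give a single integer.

2

Fuculose is present, so LomY is active.
Ornithine is absent, so UlmT is active.
With repressor UlmT bound, *purB* is not transcribed.
→ *purB* is OFF.
cAMP is present, so VelC is active.
Diaminopimelate is absent, so DovC is active.
Activator VelC is present, so *fubL* is transcribed.
→ *fubL* is ON.
Glyoxylate is present, so HaxL is inactive.
With no repressor bound, *qilT* is transcribed.
So QilT is produced and active.
No repressor is bound and QilT is active, so *fenL* is transcribed.
→ *fenL* is ON.
2 of the 3 genes are transcribed.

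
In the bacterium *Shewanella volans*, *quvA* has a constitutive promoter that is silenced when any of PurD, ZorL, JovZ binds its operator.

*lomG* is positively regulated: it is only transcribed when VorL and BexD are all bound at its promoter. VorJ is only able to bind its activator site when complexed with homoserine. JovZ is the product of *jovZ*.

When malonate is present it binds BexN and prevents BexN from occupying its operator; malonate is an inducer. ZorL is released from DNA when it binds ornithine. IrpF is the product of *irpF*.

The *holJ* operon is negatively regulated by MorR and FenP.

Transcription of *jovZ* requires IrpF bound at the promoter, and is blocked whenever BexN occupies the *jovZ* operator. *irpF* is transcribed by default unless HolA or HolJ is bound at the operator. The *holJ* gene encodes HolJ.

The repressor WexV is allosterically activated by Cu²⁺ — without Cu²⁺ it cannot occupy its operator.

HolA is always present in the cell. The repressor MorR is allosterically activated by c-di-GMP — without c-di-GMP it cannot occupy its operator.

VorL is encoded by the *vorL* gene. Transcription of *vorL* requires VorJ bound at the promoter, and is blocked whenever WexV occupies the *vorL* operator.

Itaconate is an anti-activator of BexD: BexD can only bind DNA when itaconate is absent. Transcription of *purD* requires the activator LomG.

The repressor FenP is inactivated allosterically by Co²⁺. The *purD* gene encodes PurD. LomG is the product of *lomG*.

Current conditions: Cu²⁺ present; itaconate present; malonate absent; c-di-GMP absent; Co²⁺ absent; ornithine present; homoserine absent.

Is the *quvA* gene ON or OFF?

ON

Cu²⁺ is present, so WexV is active.
Homoserine is absent, so VorJ is inactive.
With repressor WexV bound, *vorL* is not transcribed.
So VorL is not produced.
Itaconate is present, so BexD is inactive.
Required activator VorL is absent, so *lomG* is not transcribed.
So LomG is not produced.
Required activator LomG is absent, so *purD* is not transcribed.
So PurD is not produced.
Ornithine is present, so ZorL is inactive.
Malonate is absent, so BexN is active.
HolA is produced constitutively and is active.
c-di-GMP is absent, so MorR is inactive.
Co²⁺ is absent, so FenP is active.
With repressor FenP bound, *holJ* is not transcribed.
So HolJ is not produced.
With repressor HolA bound, *irpF* is not transcribed.
So IrpF is not produced.
With repressor BexN bound, *jovZ* is not transcribed.
So JovZ is not produced.
With no repressor bound, *quvA* is transcribed.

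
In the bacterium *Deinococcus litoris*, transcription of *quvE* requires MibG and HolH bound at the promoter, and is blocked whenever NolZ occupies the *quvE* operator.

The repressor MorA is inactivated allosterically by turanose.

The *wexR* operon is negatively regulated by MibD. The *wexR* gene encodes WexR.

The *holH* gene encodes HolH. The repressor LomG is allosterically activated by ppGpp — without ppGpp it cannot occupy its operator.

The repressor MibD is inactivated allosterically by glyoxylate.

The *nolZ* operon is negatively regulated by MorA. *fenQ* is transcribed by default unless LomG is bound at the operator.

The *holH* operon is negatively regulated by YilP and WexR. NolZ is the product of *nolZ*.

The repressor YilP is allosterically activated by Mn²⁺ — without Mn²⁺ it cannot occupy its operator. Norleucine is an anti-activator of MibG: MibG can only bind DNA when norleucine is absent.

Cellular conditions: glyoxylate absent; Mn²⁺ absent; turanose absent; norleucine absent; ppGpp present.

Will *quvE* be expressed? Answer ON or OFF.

Norleucine is absent, so MibG is active.
Mn²⁺ is absent, so YilP is inactive.
Glyoxylate is absent, so MibD is active.
With repressor MibD bound, *wexR* is not transcribed.
So WexR is not produced.
With no repressor bound, *holH* is transcribed.
So HolH is produced and active.
Turanose is absent, so MorA is active.
With repressor MorA bound, *nolZ* is not transcribed.
So NolZ is not produced.
No repressor is bound and MibG and HolH are active, so *quvE* is transcribed.

ON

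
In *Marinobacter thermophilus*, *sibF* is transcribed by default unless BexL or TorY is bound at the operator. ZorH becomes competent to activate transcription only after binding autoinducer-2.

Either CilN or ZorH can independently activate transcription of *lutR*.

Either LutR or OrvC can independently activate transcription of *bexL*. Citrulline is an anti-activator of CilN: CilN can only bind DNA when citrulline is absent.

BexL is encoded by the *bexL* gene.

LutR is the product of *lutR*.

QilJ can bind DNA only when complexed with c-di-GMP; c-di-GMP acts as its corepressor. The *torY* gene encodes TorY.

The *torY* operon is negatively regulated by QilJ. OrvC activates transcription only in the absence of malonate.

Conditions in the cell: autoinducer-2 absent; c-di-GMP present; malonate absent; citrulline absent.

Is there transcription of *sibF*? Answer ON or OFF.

Citrulline is absent, so CilN is active.
Autoinducer-2 is absent, so ZorH is inactive.
Activator CilN is present, so *lutR* is transcribed.
So LutR is produced and active.
Malonate is absent, so OrvC is active.
Activator LutR is present, so *bexL* is transcribed.
So BexL is produced and active.
c-di-GMP is present, so QilJ is active.
With repressor QilJ bound, *torY* is not transcribed.
So TorY is not produced.
With repressor BexL bound, *sibF* is not transcribed.

OFF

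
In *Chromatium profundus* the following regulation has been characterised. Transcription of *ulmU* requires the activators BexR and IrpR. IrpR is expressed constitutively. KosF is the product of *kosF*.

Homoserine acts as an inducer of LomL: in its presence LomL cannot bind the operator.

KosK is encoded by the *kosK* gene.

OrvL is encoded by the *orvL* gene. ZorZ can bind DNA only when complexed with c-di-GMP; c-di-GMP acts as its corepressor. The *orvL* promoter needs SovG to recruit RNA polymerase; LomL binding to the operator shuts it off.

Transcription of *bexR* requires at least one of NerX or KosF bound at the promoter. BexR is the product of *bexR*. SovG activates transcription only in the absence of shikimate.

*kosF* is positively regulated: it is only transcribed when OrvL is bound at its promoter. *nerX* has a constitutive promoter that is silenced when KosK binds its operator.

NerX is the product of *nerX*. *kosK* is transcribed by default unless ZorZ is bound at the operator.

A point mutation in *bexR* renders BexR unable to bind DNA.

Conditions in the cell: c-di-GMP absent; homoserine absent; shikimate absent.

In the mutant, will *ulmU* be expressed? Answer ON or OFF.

BexR is non-functional in this strain, so it has no effect.
IrpR is produced constitutively and is active.
Required activator BexR is absent, so *ulmU* is not transcribed.

OFF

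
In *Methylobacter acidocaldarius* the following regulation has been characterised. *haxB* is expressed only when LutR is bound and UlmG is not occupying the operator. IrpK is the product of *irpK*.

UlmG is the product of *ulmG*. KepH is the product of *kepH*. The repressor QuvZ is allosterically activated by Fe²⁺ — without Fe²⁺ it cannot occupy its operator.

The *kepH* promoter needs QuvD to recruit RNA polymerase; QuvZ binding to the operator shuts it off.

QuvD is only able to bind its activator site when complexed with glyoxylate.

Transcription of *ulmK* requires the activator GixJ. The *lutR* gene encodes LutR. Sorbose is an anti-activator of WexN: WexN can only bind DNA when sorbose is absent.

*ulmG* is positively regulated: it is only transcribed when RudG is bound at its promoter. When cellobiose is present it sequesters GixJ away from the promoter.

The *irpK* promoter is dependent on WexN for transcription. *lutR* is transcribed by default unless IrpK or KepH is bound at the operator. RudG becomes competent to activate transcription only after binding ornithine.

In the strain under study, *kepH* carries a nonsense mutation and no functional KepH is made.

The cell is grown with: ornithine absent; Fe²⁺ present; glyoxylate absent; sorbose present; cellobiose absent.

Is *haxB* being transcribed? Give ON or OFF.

Ornithine is absent, so RudG is inactive.
Required activator RudG is absent, so *ulmG* is not transcribed.
So UlmG is not produced.
Sorbose is present, so WexN is inactive.
Required activator WexN is absent, so *irpK* is not transcribed.
So IrpK is not produced.
KepH is non-functional in this strain, so it has no effect.
With no repressor bound, *lutR* is transcribed.
So LutR is produced and active.
No repressor is bound and LutR is active, so *haxB* is transcribed.

ON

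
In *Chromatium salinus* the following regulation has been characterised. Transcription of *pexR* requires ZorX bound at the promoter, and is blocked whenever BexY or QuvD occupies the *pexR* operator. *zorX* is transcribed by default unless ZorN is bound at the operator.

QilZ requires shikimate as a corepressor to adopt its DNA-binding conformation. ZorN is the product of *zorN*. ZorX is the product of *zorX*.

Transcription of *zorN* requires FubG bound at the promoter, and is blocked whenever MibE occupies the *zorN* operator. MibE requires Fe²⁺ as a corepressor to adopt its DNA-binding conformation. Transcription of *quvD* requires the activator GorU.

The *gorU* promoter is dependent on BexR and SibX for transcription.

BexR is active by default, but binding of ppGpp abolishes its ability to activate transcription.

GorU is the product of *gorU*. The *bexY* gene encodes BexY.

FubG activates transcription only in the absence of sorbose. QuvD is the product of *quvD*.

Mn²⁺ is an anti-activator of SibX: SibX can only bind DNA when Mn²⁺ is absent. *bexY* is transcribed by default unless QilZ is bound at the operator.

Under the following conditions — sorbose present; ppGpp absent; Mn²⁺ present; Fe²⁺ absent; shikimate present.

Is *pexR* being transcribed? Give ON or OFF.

Sorbose is present, so FubG is inactive.
Fe²⁺ is absent, so MibE is inactive.
Required activator FubG is absent, so *zorN* is not transcribed.
So ZorN is not produced.
With no repressor bound, *zorX* is transcribed.
So ZorX is produced and active.
Shikimate is present, so QilZ is active.
With repressor QilZ bound, *bexY* is not transcribed.
So BexY is not produced.
ppGpp is absent, so BexR is active.
Mn²⁺ is present, so SibX is inactive.
Required activator SibX is absent, so *gorU* is not transcribed.
So GorU is not produced.
Required activator GorU is absent, so *quvD* is not transcribed.
So QuvD is not produced.
No repressor is bound and ZorX is active, so *pexR* is transcribed.

ON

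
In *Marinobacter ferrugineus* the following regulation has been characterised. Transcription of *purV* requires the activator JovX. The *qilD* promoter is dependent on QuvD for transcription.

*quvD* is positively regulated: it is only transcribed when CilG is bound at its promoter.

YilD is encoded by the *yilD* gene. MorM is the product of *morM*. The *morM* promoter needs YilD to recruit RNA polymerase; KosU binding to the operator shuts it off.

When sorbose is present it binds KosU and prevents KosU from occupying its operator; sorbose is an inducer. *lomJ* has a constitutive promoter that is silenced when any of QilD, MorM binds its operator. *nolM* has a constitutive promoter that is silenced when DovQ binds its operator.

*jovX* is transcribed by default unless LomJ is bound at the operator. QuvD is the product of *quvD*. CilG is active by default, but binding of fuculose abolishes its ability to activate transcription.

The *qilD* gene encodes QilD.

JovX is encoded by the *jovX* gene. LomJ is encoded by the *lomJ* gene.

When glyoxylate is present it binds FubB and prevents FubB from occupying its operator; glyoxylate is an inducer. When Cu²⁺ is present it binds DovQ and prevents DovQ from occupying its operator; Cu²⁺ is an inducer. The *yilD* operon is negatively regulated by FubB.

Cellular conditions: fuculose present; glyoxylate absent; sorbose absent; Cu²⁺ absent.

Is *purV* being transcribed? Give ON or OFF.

OFF

Fuculose is present, so CilG is inactive.
Required activator CilG is absent, so *quvD* is not transcribed.
So QuvD is not produced.
Required activator QuvD is absent, so *qilD* is not transcribed.
So QilD is not produced.
Glyoxylate is absent, so FubB is active.
With repressor FubB bound, *yilD* is not transcribed.
So YilD is not produced.
Sorbose is absent, so KosU is active.
With repressor KosU bound, *morM* is not transcribed.
So MorM is not produced.
With no repressor bound, *lomJ* is transcribed.
So LomJ is produced and active.
With repressor LomJ bound, *jovX* is not transcribed.
So JovX is not produced.
Required activator JovX is absent, so *purV* is not transcribed.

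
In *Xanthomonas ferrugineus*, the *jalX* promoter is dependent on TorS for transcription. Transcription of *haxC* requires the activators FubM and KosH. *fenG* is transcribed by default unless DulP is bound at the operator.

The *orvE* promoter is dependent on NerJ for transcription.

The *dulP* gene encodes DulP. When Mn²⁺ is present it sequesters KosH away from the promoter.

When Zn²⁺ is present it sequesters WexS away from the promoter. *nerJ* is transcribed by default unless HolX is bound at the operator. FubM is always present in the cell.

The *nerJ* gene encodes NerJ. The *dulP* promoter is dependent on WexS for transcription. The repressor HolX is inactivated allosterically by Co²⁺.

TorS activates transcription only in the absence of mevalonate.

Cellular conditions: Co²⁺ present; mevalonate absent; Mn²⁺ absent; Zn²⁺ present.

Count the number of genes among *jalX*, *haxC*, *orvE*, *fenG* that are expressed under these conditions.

Mevalonate is absent, so TorS is active.
No repressor is bound and TorS is active, so *jalX* is transcribed.
→ *jalX* is ON.
FubM is produced constitutively and is active.
Mn²⁺ is absent, so KosH is active.
No repressor is bound and FubM and KosH are active, so *haxC* is transcribed.
→ *haxC* is ON.
Co²⁺ is present, so HolX is inactive.
With no repressor bound, *nerJ* is transcribed.
So NerJ is produced and active.
No repressor is bound and NerJ is active, so *orvE* is transcribed.
→ *orvE* is ON.
Zn²⁺ is present, so WexS is inactive.
Required activator WexS is absent, so *dulP* is not transcribed.
So DulP is not produced.
With no repressor bound, *fenG* is transcribed.
→ *fenG* is ON.
4 of the 4 genes are transcribed.

4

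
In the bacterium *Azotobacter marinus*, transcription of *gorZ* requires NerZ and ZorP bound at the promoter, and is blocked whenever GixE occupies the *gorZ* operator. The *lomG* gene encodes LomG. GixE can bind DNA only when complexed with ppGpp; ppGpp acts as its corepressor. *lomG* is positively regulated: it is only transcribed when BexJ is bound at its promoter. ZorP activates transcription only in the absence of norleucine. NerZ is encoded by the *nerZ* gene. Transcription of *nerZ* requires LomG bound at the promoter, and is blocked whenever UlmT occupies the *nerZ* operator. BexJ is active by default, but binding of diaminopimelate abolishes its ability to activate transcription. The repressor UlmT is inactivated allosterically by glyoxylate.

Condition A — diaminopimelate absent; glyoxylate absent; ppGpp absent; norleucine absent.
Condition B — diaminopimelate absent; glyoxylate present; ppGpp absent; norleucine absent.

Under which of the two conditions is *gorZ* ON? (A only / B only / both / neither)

Condition A:
Diaminopimelate is absent, so BexJ is active.
No repressor is bound and BexJ is active, so *lomG* is transcribed.
So LomG is produced and active.
Glyoxylate is absent, so UlmT is active.
With repressor UlmT bound, *nerZ* is not transcribed.
So NerZ is not produced.
ppGpp is absent, so GixE is inactive.
Norleucine is absent, so ZorP is active.
Required activator NerZ is absent, so *gorZ* is not transcribed.
→ *gorZ* is OFF in A.
Condition B:
Diaminopimelate is absent, so BexJ is active.
No repressor is bound and BexJ is active, so *lomG* is transcribed.
So LomG is produced and active.
Glyoxylate is present, so UlmT is inactive.
No repressor is bound and LomG is active, so *nerZ* is transcribed.
So NerZ is produced and active.
ppGpp is absent, so GixE is inactive.
Norleucine is absent, so ZorP is active.
No repressor is bound and NerZ and ZorP are active, so *gorZ* is transcribed.
→ *gorZ* is ON in B.

B only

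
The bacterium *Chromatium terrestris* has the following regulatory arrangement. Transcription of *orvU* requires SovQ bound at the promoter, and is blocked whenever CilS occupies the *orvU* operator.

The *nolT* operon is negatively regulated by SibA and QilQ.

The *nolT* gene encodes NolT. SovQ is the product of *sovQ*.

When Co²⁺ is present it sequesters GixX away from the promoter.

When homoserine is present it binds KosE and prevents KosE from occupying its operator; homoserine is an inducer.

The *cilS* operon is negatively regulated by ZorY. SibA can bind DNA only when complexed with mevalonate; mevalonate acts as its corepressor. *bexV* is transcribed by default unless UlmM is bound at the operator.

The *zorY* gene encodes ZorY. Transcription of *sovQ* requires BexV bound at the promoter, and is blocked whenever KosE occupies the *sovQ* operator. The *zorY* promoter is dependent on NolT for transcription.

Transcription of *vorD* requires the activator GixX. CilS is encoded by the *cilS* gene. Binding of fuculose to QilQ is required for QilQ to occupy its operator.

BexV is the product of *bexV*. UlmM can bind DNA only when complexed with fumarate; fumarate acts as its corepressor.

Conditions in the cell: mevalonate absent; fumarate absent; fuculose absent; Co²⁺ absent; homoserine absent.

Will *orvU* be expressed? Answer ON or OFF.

OFF

Fumarate is absent, so UlmM is inactive.
With no repressor bound, *bexV* is transcribed.
So BexV is produced and active.
Homoserine is absent, so KosE is active.
With repressor KosE bound, *sovQ* is not transcribed.
So SovQ is not produced.
Mevalonate is absent, so SibA is inactive.
Fuculose is absent, so QilQ is inactive.
With no repressor bound, *nolT* is transcribed.
So NolT is produced and active.
No repressor is bound and NolT is active, so *zorY* is transcribed.
So ZorY is produced and active.
With repressor ZorY bound, *cilS* is not transcribed.
So CilS is not produced.
Required activator SovQ is absent, so *orvU* is not transcribed.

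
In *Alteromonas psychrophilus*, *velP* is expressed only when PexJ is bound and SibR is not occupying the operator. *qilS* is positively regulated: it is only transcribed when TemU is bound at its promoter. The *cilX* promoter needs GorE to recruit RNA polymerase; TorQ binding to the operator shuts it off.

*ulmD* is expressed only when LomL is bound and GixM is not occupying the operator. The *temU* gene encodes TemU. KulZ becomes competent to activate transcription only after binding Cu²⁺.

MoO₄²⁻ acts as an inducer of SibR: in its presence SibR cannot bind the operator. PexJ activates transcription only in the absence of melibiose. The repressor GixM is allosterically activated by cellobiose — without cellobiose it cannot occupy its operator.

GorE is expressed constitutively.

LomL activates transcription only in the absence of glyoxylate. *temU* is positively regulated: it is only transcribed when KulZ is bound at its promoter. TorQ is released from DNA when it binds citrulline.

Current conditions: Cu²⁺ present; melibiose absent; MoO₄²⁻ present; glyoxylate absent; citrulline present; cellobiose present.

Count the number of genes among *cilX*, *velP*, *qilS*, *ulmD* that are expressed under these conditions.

3

GorE is produced constitutively and is active.
Citrulline is present, so TorQ is inactive.
No repressor is bound and GorE is active, so *cilX* is transcribed.
→ *cilX* is ON.
MoO₄²⁻ is present, so SibR is inactive.
Melibiose is absent, so PexJ is active.
No repressor is bound and PexJ is active, so *velP* is transcribed.
→ *velP* is ON.
Cu²⁺ is present, so KulZ is active.
No repressor is bound and KulZ is active, so *temU* is transcribed.
So TemU is produced and active.
No repressor is bound and TemU is active, so *qilS* is transcribed.
→ *qilS* is ON.
Glyoxylate is absent, so LomL is active.
Cellobiose is present, so GixM is active.
With repressor GixM bound, *ulmD* is not transcribed.
→ *ulmD* is OFF.
3 of the 4 genes are transcribed.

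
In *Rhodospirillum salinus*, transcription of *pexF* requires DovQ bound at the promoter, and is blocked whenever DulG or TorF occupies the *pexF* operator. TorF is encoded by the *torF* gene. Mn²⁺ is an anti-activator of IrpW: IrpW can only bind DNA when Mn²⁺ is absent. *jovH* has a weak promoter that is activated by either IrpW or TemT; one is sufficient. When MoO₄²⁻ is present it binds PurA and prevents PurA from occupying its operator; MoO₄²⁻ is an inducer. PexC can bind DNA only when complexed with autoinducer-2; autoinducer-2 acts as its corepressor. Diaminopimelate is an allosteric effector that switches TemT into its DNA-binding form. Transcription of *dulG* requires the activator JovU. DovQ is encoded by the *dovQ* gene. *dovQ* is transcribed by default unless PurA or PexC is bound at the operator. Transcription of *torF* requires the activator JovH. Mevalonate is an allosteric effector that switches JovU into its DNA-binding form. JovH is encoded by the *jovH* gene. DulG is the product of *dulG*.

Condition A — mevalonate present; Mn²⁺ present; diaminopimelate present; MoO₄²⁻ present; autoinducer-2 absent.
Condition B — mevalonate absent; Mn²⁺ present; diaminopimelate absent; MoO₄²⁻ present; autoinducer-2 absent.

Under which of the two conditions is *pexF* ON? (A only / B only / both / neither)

Condition A:
Mevalonate is present, so JovU is active.
No repressor is bound and JovU is active, so *dulG* is transcribed.
So DulG is produced and active.
Mn²⁺ is present, so IrpW is inactive.
Diaminopimelate is present, so TemT is active.
Activator TemT is present, so *jovH* is transcribed.
So JovH is produced and active.
No repressor is bound and JovH is active, so *torF* is transcribed.
So TorF is produced and active.
MoO₄²⁻ is present, so PurA is inactive.
Autoinducer-2 is absent, so PexC is inactive.
With no repressor bound, *dovQ* is transcribed.
So DovQ is produced and active.
With repressor DulG bound, *pexF* is not transcribed.
→ *pexF* is OFF in A.
Condition B:
Mevalonate is absent, so JovU is inactive.
Required activator JovU is absent, so *dulG* is not transcribed.
So DulG is not produced.
Mn²⁺ is present, so IrpW is inactive.
Diaminopimelate is absent, so TemT is inactive.
No activator is available at the *jovH* promoter, so *jovH* is not transcribed.
So JovH is not produced.
Required activator JovH is absent, so *torF* is not transcribed.
So TorF is not produced.
MoO₄²⁻ is present, so PurA is inactive.
Autoinducer-2 is absent, so PexC is inactive.
With no repressor bound, *dovQ* is transcribed.
So DovQ is produced and active.
No repressor is bound and DovQ is active, so *pexF* is transcribed.
→ *pexF* is ON in B.

B only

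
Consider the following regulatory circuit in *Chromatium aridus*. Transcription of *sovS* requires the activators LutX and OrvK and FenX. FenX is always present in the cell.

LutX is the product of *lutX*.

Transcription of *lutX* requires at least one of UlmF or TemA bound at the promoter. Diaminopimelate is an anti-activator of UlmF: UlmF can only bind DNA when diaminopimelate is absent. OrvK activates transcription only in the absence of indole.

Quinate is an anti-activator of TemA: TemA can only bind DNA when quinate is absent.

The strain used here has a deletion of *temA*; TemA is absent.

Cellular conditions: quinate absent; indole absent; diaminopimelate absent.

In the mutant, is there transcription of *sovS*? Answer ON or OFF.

Diaminopimelate is absent, so UlmF is active.
TemA is non-functional in this strain, so it has no effect.
Activator UlmF is present, so *lutX* is transcribed.
So LutX is produced and active.
Indole is absent, so OrvK is active.
FenX is produced constitutively and is active.
No repressor is bound and LutX and OrvK and FenX are active, so *sovS* is transcribed.

ON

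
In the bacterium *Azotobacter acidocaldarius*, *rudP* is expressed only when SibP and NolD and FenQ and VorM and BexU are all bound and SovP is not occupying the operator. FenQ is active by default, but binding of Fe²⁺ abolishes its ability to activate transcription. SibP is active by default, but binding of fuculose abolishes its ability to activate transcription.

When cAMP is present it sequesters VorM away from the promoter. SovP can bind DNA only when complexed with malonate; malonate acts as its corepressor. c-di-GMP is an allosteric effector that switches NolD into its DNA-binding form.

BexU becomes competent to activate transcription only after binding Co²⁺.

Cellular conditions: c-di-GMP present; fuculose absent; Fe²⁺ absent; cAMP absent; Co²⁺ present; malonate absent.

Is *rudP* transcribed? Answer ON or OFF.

ON

Malonate is absent, so SovP is inactive.
Fuculose is absent, so SibP is active.
c-di-GMP is present, so NolD is active.
Fe²⁺ is absent, so FenQ is active.
cAMP is absent, so VorM is active.
Co²⁺ is present, so BexU is active.
No repressor is bound and SibP and NolD and FenQ and VorM and BexU are active, so *rudP* is transcribed.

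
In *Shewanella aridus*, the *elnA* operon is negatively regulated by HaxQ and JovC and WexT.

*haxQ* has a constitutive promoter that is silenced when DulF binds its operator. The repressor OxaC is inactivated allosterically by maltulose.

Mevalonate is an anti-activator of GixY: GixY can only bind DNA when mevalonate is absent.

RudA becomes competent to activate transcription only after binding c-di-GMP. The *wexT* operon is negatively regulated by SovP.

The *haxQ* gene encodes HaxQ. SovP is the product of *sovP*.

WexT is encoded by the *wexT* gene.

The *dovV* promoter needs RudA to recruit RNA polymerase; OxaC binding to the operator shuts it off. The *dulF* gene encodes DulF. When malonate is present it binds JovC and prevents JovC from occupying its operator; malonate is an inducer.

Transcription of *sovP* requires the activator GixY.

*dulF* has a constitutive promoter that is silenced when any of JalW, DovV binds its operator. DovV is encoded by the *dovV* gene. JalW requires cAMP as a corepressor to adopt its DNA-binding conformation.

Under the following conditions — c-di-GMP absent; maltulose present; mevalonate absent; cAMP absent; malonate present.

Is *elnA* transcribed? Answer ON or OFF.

ON

cAMP is absent, so JalW is inactive.
c-di-GMP is absent, so RudA is inactive.
Maltulose is present, so OxaC is inactive.
Required activator RudA is absent, so *dovV* is not transcribed.
So DovV is not produced.
With no repressor bound, *dulF* is transcribed.
So DulF is produced and active.
With repressor DulF bound, *haxQ* is not transcribed.
So HaxQ is not produced.
Malonate is present, so JovC is inactive.
Mevalonate is absent, so GixY is active.
No repressor is bound and GixY is active, so *sovP* is transcribed.
So SovP is produced and active.
With repressor SovP bound, *wexT* is not transcribed.
So WexT is not produced.
With no repressor bound, *elnA* is transcribed.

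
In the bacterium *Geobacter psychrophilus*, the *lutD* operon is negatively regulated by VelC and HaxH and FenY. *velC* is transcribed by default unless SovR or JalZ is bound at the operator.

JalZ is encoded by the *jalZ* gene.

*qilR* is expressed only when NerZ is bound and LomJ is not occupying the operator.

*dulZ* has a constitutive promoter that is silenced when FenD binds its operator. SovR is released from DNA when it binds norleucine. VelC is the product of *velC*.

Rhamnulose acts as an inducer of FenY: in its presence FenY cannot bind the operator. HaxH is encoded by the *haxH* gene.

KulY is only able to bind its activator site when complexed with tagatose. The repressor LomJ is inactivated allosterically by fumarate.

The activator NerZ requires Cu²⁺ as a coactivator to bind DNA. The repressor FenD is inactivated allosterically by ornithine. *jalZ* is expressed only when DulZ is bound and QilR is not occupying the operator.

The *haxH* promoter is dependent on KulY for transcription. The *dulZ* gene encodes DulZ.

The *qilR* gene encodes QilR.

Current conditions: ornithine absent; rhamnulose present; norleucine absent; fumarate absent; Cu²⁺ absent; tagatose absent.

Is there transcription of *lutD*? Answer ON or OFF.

ON

Norleucine is absent, so SovR is active.
Ornithine is absent, so FenD is active.
With repressor FenD bound, *dulZ* is not transcribed.
So DulZ is not produced.
Fumarate is absent, so LomJ is active.
Cu²⁺ is absent, so NerZ is inactive.
With repressor LomJ bound, *qilR* is not transcribed.
So QilR is not produced.
Required activator DulZ is absent, so *jalZ* is not transcribed.
So JalZ is not produced.
With repressor SovR bound, *velC* is not transcribed.
So VelC is not produced.
Tagatose is absent, so KulY is inactive.
Required activator KulY is absent, so *haxH* is not transcribed.
So HaxH is not produced.
Rhamnulose is present, so FenY is inactive.
With no repressor bound, *lutD* is transcribed.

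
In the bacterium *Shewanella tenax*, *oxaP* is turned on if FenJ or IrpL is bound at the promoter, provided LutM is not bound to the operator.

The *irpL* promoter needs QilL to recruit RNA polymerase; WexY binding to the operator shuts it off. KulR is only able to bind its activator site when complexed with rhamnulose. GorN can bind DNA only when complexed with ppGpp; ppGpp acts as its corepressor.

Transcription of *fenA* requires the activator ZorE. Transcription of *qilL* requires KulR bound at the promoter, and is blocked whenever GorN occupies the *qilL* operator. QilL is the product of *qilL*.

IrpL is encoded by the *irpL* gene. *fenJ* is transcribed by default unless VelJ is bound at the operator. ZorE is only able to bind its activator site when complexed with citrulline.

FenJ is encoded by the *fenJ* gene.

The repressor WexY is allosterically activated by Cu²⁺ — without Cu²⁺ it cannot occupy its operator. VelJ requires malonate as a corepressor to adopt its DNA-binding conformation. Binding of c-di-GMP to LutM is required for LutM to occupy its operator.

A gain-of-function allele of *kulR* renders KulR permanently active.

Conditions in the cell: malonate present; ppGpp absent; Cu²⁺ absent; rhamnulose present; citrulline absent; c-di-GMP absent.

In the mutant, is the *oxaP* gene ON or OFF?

Malonate is present, so VelJ is active.
With repressor VelJ bound, *fenJ* is not transcribed.
So FenJ is not produced.
Cu²⁺ is absent, so WexY is inactive.
KulR is constitutively active in this strain.
ppGpp is absent, so GorN is inactive.
No repressor is bound and KulR is active, so *qilL* is transcribed.
So QilL is produced and active.
No repressor is bound and QilL is active, so *irpL* is transcribed.
So IrpL is produced and active.
c-di-GMP is absent, so LutM is inactive.
Activator IrpL is present, so *oxaP* is transcribed.

ON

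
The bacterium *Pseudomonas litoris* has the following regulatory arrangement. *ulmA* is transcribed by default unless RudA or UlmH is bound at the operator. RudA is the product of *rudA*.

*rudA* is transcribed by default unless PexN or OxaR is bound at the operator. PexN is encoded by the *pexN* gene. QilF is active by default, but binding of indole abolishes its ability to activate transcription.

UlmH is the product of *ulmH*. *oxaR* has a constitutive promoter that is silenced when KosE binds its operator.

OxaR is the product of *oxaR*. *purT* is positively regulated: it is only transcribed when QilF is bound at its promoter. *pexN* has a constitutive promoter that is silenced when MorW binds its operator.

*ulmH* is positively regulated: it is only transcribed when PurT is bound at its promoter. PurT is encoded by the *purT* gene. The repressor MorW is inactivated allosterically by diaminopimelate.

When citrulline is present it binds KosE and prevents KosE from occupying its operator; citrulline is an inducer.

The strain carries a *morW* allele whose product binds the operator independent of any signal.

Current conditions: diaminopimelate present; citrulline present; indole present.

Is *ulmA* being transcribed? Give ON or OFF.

ON

MorW is constitutively active in this strain.
With repressor MorW bound, *pexN* is not transcribed.
So PexN is not produced.
Citrulline is present, so KosE is inactive.
With no repressor bound, *oxaR* is transcribed.
So OxaR is produced and active.
With repressor OxaR bound, *rudA* is not transcribed.
So RudA is not produced.
Indole is present, so QilF is inactive.
Required activator QilF is absent, so *purT* is not transcribed.
So PurT is not produced.
Required activator PurT is absent, so *ulmH* is not transcribed.
So UlmH is not produced.
With no repressor bound, *ulmA* is transcribed.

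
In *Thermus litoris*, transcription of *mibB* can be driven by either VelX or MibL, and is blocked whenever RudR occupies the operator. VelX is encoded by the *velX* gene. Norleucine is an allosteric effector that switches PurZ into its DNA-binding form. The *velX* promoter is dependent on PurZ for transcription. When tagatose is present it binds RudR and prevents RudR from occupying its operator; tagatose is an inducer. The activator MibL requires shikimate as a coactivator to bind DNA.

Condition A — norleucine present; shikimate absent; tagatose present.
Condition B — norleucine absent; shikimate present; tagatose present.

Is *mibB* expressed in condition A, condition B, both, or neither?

both

Condition A:
Norleucine is present, so PurZ is active.
No repressor is bound and PurZ is active, so *velX* is transcribed.
So VelX is produced and active.
Shikimate is absent, so MibL is inactive.
Tagatose is present, so RudR is inactive.
Activator VelX is present, so *mibB* is transcribed.
→ *mibB* is ON in A.
Condition B:
Norleucine is absent, so PurZ is inactive.
Required activator PurZ is absent, so *velX* is not transcribed.
So VelX is not produced.
Shikimate is present, so MibL is active.
Tagatose is present, so RudR is inactive.
Activator MibL is present, so *mibB* is transcribed.
→ *mibB* is ON in B.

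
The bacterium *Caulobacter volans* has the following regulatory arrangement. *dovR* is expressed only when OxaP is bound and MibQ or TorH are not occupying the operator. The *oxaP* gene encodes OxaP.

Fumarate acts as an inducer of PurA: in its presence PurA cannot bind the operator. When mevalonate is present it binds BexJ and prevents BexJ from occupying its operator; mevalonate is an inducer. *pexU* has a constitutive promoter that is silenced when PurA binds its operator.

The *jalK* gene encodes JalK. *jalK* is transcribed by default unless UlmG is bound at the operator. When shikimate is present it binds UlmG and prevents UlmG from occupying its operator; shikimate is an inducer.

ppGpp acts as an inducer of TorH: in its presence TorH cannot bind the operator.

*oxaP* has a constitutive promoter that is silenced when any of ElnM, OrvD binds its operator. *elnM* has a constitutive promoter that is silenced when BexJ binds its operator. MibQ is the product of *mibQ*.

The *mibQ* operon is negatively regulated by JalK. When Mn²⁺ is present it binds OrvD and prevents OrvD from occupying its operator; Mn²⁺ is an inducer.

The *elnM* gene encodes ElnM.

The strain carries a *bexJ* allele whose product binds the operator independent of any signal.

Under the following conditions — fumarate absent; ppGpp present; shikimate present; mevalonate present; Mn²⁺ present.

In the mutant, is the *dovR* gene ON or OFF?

ON

Shikimate is present, so UlmG is inactive.
With no repressor bound, *jalK* is transcribed.
So JalK is produced and active.
With repressor JalK bound, *mibQ* is not transcribed.
So MibQ is not produced.
ppGpp is present, so TorH is inactive.
BexJ is constitutively active in this strain.
With repressor BexJ bound, *elnM* is not transcribed.
So ElnM is not produced.
Mn²⁺ is present, so OrvD is inactive.
With no repressor bound, *oxaP* is transcribed.
So OxaP is produced and active.
No repressor is bound and OxaP is active, so *dovR* is transcribed.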